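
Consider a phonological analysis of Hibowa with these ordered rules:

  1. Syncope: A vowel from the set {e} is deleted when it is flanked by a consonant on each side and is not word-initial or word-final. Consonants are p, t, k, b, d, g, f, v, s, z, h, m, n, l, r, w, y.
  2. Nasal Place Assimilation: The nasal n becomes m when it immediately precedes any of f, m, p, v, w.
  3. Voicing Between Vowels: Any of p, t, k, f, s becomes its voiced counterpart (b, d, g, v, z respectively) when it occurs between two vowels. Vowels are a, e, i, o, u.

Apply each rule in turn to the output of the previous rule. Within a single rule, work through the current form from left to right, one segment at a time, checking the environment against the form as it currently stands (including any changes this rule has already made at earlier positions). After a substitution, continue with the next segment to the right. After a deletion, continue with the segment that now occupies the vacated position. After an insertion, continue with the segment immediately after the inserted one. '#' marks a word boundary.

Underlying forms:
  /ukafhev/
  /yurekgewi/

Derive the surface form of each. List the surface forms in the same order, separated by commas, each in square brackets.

/ukafhev/:
  1 Syncope: [ukafhev] → [ukafhv]
  2 Nasal Place Assimilation: no change — [ukafhv]
  3 Voicing Between Vowels: [ukafhv] → [ugafhv]
/yurekgewi/:
  1 Syncope: [yurekgewi] → [yurkgwi]
  2 Nasal Place Assimilation: no change — [yurkgwi]
  3 Voicing Between Vowels: no change — [yurkgwi]

[ugafhv], [yurkgwi]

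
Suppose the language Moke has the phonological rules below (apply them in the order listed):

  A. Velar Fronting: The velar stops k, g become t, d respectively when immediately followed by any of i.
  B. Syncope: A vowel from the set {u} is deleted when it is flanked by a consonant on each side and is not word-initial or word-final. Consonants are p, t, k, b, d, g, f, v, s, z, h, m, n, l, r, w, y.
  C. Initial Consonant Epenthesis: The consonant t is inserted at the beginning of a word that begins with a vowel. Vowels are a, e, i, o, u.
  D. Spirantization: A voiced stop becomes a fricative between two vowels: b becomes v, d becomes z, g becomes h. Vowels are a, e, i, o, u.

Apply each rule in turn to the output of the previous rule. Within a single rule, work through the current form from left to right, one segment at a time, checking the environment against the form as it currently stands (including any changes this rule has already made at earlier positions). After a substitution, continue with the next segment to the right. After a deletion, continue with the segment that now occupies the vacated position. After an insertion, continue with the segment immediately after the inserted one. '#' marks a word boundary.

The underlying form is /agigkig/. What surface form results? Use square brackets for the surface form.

[tazigtig]

A Velar Fronting: [agigkig] → [adigtig]
B Syncope: no change — [adigtig]
C Initial Consonant Epenthesis: [adigtig] → [tadigtig]
D Spirantization: [tadigtig] → [tazigtig]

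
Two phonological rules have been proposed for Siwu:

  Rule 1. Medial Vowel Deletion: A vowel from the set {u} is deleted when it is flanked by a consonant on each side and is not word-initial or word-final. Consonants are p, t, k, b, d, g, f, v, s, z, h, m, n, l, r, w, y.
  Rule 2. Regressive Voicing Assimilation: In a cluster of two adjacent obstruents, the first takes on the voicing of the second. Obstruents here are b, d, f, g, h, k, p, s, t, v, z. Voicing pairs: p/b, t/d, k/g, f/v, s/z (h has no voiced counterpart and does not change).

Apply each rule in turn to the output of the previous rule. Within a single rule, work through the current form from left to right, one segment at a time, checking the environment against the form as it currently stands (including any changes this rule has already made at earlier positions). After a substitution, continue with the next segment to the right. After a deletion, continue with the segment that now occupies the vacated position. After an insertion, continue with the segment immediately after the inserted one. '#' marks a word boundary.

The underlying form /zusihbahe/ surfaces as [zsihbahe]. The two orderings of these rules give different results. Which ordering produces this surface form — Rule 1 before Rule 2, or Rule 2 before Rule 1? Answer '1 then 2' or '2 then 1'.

2 then 1

Order 1 then 2:
  1 Medial Vowel Deletion: [zusihbahe] → [zsihbahe]
  2 Regressive Voicing Assimilation: [zsihbahe] → [ssihbahe]
  result: [ssihbahe]
Order 2 then 1:
  2 Regressive Voicing Assimilation: no change — [zusihbahe]
  1 Medial Vowel Deletion: [zusihbahe] → [zsihbahe]
  result: [zsihbahe]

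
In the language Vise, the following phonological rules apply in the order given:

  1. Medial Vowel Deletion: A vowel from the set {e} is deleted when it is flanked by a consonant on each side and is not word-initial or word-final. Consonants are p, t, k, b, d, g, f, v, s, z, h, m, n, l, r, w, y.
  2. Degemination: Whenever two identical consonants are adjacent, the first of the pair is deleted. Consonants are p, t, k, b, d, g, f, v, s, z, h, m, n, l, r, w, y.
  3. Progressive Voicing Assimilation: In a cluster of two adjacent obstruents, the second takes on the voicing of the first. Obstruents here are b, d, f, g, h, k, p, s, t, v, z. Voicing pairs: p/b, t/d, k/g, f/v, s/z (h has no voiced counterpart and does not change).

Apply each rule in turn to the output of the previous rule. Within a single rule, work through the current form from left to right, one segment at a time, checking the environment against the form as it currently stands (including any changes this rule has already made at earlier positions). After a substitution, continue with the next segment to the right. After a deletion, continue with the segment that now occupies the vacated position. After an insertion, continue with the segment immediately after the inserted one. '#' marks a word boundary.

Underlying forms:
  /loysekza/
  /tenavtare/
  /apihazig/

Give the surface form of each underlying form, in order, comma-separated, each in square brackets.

/loysekza/:
  1 Medial Vowel Deletion: [loysekza] → [loyskza]
  2 Degemination: no change — [loyskza]
  3 Progressive Voicing Assimilation: [loyskza] → [loysksa]
/tenavtare/:
  1 Medial Vowel Deletion: [tenavtare] → [tnavtare]
  2 Degemination: no change — [tnavtare]
  3 Progressive Voicing Assimilation: [tnavtare] → [tnavdare]
/apihazig/:
  1 Medial Vowel Deletion: no change — [apihazig]
  2 Degemination: no change — [apihazig]
  3 Progressive Voicing Assimilation: no change — [apihazig]

[loysksa], [tnavdare], [apihazig]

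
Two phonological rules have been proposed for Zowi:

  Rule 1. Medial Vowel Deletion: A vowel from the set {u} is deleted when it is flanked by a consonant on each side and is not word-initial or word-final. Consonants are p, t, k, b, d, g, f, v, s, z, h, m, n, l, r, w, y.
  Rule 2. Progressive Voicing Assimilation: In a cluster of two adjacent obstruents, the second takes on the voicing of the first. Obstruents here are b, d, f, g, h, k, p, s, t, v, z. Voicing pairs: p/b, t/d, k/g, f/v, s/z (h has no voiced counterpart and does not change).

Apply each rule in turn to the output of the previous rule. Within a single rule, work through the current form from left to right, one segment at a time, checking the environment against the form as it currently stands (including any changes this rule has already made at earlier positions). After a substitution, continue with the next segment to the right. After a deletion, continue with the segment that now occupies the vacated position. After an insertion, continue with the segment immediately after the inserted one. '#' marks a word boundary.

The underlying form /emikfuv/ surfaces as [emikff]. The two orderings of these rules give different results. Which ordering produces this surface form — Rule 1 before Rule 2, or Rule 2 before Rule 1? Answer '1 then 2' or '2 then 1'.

1 then 2

Order 1 then 2:
  1 Medial Vowel Deletion: [emikfuv] → [emikfv]
  2 Progressive Voicing Assimilation: [emikfv] → [emikff]
  result: [emikff]
Order 2 then 1:
  2 Progressive Voicing Assimilation: no change — [emikfuv]
  1 Medial Vowel Deletion: [emikfuv] → [emikfv]
  result: [emikfv]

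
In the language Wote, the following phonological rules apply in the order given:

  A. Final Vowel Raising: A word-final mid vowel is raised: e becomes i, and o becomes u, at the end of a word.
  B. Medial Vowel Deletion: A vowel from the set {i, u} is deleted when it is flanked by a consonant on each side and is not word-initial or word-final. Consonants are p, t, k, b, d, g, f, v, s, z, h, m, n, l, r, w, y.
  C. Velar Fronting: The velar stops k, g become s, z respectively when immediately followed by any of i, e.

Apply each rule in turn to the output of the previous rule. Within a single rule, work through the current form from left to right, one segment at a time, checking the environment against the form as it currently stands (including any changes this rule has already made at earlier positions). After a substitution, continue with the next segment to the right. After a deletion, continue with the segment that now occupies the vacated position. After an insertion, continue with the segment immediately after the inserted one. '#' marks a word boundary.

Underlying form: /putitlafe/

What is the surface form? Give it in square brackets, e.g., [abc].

A Final Vowel Raising: [putitlafe] → [putitlafi]
B Medial Vowel Deletion: [putitlafi] → [pttlafi]
C Velar Fronting: no change — [pttlafi]

[pttlafi]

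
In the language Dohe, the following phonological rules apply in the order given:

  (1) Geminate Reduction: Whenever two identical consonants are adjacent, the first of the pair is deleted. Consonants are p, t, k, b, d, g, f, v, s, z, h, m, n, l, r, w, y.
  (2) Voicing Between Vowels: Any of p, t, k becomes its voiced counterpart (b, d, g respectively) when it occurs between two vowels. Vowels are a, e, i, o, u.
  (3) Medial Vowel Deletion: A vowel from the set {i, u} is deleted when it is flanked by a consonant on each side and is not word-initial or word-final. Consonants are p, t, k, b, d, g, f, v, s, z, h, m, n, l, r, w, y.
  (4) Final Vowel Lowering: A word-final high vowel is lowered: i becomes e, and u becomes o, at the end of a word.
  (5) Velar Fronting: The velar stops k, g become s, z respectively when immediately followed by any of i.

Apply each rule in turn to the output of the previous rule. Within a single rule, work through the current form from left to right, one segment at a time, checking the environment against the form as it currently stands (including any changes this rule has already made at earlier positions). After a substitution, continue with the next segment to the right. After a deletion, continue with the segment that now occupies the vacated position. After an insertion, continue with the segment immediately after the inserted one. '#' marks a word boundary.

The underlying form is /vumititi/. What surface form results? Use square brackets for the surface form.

(1) Geminate Reduction: no change — [vumititi]
(2) Voicing Between Vowels: [vumititi] → [vumididi]
(3) Medial Vowel Deletion: [vumididi] → [vmddi]
(4) Final Vowel Lowering: [vmddi] → [vmdde]
(5) Velar Fronting: no change — [vmdde]

[vmdde]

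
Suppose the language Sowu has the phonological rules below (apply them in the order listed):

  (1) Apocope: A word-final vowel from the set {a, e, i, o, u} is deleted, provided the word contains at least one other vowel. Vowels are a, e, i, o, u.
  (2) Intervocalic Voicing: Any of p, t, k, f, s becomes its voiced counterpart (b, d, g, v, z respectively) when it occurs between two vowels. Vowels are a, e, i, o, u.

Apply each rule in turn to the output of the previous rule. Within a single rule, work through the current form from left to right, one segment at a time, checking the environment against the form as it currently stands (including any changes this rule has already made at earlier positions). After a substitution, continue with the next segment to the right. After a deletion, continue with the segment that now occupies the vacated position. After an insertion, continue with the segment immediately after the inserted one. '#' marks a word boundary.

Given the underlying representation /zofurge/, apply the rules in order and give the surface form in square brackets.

[zovurg]

(1) Apocope: [zofurge] → [zofurg]
(2) Intervocalic Voicing: [zofurg] → [zovurg]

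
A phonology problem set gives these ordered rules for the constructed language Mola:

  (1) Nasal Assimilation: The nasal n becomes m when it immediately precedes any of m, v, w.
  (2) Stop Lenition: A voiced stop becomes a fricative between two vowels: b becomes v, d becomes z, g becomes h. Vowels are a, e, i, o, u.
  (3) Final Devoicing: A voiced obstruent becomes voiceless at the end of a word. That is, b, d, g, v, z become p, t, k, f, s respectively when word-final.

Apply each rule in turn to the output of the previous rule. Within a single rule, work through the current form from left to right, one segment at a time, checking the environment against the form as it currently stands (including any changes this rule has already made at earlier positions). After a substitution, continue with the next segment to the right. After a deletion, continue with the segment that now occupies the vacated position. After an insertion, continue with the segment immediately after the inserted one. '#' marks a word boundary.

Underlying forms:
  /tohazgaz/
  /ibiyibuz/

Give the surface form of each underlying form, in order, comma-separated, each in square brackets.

/tohazgaz/:
  (1) Nasal Assimilation: no change — [tohazgaz]
  (2) Stop Lenition: no change — [tohazgaz]
  (3) Final Devoicing: [tohazgaz] → [tohazgas]
/ibiyibuz/:
  (1) Nasal Assimilation: no change — [ibiyibuz]
  (2) Stop Lenition: [ibiyibuz] → [iviyivuz]
  (3) Final Devoicing: [iviyivuz] → [iviyivus]

[tohazgas], [iviyivus]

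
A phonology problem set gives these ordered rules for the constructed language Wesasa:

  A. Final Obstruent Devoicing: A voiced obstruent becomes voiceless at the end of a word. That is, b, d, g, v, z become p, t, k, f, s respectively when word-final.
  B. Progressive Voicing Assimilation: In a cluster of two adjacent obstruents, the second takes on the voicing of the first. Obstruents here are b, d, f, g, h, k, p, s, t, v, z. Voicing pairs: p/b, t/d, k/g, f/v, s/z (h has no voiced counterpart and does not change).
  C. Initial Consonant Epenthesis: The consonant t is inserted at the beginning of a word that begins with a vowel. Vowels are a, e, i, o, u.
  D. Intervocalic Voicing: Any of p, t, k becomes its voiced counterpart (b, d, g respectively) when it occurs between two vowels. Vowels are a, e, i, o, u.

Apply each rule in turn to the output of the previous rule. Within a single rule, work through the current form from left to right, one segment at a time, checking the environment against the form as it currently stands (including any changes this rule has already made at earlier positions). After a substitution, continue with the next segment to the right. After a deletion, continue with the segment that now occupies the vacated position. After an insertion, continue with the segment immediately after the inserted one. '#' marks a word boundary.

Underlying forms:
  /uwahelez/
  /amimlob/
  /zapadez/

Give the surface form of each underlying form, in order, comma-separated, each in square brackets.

[tuwaheles], [tamimlop], [zabades]

/uwahelez/:
  A Final Obstruent Devoicing: [uwahelez] → [uwaheles]
  B Progressive Voicing Assimilation: no change — [uwaheles]
  C Initial Consonant Epenthesis: [uwaheles] → [tuwaheles]
  D Intervocalic Voicing: no change — [tuwaheles]
/amimlob/:
  A Final Obstruent Devoicing: [amimlob] → [amimlop]
  B Progressive Voicing Assimilation: no change — [amimlop]
  C Initial Consonant Epenthesis: [amimlop] → [tamimlop]
  D Intervocalic Voicing: no change — [tamimlop]
/zapadez/:
  A Final Obstruent Devoicing: [zapadez] → [zapades]
  B Progressive Voicing Assimilation: no change — [zapades]
  C Initial Consonant Epenthesis: no change — [zapades]
  D Intervocalic Voicing: [zapades] → [zabades]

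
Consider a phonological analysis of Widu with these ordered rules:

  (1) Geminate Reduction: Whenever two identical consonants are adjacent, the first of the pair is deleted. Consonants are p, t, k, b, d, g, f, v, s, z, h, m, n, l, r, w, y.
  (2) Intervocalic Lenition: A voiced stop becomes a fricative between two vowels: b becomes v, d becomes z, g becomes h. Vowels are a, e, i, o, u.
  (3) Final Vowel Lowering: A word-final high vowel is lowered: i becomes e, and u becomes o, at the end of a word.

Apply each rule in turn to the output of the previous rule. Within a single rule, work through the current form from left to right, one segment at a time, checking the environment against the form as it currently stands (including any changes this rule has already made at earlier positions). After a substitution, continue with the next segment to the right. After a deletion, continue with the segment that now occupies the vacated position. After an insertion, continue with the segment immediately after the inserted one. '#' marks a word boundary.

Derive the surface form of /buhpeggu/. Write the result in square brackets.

[buhpeho]

(1) Geminate Reduction: [buhpeggu] → [buhpegu]
(2) Intervocalic Lenition: [buhpegu] → [buhpehu]
(3) Final Vowel Lowering: [buhpehu] → [buhpeho]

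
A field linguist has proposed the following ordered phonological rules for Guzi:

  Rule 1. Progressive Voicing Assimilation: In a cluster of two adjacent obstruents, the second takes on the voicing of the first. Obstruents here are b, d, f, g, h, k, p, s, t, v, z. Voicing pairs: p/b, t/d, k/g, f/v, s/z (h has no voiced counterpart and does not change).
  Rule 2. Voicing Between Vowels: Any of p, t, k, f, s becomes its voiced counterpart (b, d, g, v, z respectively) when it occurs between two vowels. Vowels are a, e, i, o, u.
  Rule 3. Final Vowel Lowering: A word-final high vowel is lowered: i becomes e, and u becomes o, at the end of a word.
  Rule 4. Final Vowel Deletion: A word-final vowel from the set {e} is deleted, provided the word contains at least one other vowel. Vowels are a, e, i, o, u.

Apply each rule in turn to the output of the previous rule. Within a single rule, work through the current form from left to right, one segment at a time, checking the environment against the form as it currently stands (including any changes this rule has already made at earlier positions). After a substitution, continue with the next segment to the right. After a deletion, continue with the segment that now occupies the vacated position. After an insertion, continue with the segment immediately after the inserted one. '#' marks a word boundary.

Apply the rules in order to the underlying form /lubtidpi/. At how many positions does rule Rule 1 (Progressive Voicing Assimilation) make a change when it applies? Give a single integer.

2

Rule 1 Progressive Voicing Assimilation: [lubtidpi] → [lubdidbi]
Rule 2 Voicing Between Vowels: no change — [lubdidbi]
Rule 3 Final Vowel Lowering: [lubdidbi] → [lubdidbe]
Rule 4 Final Vowel Deletion: [lubdidbe] → [lubdidb]
Rule Rule 1 changed 2 position(s).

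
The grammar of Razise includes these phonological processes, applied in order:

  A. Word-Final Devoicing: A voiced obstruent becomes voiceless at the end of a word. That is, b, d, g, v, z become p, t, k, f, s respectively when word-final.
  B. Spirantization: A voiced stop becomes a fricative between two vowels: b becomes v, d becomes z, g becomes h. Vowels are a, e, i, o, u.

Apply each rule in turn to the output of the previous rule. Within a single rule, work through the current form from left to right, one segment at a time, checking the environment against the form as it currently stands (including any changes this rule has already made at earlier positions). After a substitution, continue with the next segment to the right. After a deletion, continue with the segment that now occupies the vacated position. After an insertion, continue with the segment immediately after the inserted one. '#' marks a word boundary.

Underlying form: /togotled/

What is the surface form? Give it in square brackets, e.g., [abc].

[tohotlet]

A Word-Final Devoicing: [togotled] → [togotlet]
B Spirantization: [togotlet] → [tohotlet]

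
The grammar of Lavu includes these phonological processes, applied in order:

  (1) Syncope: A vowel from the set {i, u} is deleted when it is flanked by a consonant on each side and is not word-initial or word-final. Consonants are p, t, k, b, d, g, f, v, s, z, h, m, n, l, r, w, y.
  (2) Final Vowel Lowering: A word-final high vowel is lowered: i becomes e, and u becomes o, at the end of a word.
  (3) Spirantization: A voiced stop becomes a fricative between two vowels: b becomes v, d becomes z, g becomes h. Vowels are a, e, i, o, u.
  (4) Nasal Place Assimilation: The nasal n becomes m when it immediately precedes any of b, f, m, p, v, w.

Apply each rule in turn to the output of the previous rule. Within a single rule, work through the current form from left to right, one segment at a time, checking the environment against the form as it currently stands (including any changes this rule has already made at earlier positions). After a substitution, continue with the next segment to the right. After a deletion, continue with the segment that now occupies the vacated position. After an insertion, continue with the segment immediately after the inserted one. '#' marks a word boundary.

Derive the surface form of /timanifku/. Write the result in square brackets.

(1) Syncope: [timanifku] → [tmanfku]
(2) Final Vowel Lowering: [tmanfku] → [tmanfko]
(3) Spirantization: no change — [tmanfko]
(4) Nasal Place Assimilation: [tmanfko] → [tmamfko]

[tmamfko]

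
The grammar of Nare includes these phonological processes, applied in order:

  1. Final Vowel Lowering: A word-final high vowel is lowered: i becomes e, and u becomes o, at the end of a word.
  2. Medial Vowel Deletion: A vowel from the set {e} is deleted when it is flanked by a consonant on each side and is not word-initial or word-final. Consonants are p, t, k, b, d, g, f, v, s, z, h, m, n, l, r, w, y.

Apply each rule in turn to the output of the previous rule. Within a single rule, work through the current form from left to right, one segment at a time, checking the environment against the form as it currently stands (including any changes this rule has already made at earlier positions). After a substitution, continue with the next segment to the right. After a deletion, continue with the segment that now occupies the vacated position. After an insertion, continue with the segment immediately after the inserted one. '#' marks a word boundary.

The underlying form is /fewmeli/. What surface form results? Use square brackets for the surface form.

[fwmle]

1 Final Vowel Lowering: [fewmeli] → [fewmele]
2 Medial Vowel Deletion: [fewmele] → [fwmle]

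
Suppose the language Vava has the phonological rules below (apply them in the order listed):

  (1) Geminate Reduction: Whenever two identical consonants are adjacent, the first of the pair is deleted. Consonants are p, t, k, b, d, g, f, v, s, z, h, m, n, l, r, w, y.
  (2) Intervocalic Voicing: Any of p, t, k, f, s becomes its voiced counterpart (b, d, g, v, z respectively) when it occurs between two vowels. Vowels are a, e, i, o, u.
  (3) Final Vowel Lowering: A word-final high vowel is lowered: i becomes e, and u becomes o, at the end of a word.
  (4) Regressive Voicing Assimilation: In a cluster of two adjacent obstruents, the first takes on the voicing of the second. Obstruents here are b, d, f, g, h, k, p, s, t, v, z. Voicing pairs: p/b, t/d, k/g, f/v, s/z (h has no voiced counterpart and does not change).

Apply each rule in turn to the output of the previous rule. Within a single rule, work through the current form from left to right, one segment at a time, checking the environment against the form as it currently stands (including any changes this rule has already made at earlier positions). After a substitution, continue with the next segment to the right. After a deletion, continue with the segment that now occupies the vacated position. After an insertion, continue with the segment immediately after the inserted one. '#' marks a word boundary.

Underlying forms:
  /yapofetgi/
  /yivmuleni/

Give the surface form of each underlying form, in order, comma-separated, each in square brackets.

[yabovedge], [yivmulene]

/yapofetgi/:
  (1) Geminate Reduction: no change — [yapofetgi]
  (2) Intervocalic Voicing: [yapofetgi] → [yabovetgi]
  (3) Final Vowel Lowering: [yabovetgi] → [yabovetge]
  (4) Regressive Voicing Assimilation: [yabovetge] → [yabovedge]
/yivmuleni/:
  (1) Geminate Reduction: no change — [yivmuleni]
  (2) Intervocalic Voicing: no change — [yivmuleni]
  (3) Final Vowel Lowering: [yivmuleni] → [yivmulene]
  (4) Regressive Voicing Assimilation: no change — [yivmulene]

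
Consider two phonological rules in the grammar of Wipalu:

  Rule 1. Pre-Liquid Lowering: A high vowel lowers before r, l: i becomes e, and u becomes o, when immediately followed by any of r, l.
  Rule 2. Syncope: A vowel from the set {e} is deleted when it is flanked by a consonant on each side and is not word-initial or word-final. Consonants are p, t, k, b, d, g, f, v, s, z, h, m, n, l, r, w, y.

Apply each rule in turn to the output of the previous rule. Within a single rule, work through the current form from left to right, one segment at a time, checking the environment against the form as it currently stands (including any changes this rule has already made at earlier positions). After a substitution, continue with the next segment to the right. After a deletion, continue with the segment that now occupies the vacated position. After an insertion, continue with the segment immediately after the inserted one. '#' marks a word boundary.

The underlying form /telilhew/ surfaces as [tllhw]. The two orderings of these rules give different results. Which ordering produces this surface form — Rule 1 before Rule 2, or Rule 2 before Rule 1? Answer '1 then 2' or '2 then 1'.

1 then 2

Order 1 then 2:
  1 Pre-Liquid Lowering: [telilhew] → [telelhew]
  2 Syncope: [telelhew] → [tllhw]
  result: [tllhw]
Order 2 then 1:
  2 Syncope: [telilhew] → [tlilhw]
  1 Pre-Liquid Lowering: [tlilhw] → [tlelhw]
  result: [tlelhw]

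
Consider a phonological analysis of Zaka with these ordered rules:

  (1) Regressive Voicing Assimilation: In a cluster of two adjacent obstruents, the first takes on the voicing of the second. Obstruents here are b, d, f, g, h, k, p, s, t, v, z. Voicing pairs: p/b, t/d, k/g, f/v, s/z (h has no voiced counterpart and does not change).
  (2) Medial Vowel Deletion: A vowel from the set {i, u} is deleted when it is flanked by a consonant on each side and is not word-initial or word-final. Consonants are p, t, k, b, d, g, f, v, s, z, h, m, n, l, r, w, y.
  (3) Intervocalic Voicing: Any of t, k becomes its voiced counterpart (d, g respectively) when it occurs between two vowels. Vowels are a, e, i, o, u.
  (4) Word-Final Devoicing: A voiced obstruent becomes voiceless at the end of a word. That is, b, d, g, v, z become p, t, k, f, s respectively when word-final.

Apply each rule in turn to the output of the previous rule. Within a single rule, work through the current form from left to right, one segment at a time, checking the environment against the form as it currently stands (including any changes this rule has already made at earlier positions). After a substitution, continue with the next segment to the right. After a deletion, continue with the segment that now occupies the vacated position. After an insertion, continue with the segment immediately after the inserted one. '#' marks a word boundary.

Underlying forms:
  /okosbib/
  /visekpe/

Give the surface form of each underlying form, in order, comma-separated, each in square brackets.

/okosbib/:
  (1) Regressive Voicing Assimilation: [okosbib] → [okozbib]
  (2) Medial Vowel Deletion: [okozbib] → [okozbb]
  (3) Intervocalic Voicing: [okozbb] → [ogozbb]
  (4) Word-Final Devoicing: [ogozbb] → [ogozbp]
/visekpe/:
  (1) Regressive Voicing Assimilation: no change — [visekpe]
  (2) Medial Vowel Deletion: [visekpe] → [vsekpe]
  (3) Intervocalic Voicing: no change — [vsekpe]
  (4) Word-Final Devoicing: no change — [vsekpe]

[ogozbp], [vsekpe]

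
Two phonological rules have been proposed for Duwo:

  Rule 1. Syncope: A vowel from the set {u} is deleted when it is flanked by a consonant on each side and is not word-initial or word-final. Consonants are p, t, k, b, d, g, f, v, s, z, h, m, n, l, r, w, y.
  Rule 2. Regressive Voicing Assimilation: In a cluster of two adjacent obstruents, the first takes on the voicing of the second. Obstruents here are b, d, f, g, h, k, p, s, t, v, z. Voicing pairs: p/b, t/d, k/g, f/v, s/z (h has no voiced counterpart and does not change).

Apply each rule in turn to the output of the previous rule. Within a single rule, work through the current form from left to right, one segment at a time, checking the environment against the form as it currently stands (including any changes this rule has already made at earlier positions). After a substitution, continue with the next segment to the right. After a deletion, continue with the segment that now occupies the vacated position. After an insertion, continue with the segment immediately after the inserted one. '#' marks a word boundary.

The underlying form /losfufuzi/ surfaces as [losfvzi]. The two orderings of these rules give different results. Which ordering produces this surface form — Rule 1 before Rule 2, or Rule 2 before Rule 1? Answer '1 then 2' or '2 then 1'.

1 then 2

Order 1 then 2:
  1 Syncope: [losfufuzi] → [losffzi]
  2 Regressive Voicing Assimilation: [losffzi] → [losfvzi]
  result: [losfvzi]
Order 2 then 1:
  2 Regressive Voicing Assimilation: no change — [losfufuzi]
  1 Syncope: [losfufuzi] → [losffzi]
  result: [losffzi]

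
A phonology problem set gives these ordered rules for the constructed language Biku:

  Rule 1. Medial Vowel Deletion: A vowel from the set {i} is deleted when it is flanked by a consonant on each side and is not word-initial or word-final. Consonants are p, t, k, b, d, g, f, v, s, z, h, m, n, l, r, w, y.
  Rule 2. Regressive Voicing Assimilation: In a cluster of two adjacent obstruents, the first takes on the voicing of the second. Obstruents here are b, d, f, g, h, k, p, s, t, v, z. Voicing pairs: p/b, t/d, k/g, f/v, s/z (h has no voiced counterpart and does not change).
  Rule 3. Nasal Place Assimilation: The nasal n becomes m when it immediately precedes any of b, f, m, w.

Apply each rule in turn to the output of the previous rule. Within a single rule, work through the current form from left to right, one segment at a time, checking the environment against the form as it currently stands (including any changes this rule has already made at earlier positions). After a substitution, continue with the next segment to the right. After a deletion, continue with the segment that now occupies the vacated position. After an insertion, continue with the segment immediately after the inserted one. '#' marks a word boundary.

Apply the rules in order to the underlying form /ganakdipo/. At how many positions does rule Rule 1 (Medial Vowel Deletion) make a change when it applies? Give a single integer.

1

Rule 1 Medial Vowel Deletion: [ganakdipo] → [ganakdpo]
Rule 2 Regressive Voicing Assimilation: [ganakdpo] → [ganagtpo]
Rule 3 Nasal Place Assimilation: no change — [ganagtpo]
Rule Rule 1 changed 1 position(s).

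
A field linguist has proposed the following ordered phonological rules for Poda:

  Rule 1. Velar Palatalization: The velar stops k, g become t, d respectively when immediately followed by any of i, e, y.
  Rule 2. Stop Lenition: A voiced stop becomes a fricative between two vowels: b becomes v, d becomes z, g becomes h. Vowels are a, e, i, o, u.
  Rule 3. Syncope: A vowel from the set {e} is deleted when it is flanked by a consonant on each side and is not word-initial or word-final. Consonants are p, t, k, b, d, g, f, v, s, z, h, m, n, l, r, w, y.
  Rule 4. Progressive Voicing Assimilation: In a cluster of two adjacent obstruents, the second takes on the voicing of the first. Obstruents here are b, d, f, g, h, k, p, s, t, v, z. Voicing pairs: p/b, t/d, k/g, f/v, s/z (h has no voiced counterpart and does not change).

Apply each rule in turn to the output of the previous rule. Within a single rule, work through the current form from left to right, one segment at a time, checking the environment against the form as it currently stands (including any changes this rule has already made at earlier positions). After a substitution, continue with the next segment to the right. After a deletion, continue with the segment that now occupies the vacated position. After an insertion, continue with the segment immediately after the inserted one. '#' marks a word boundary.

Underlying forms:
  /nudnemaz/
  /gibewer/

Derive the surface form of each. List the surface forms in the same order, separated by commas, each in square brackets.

[nudnmaz], [divwr]

/nudnemaz/:
  Rule 1 Velar Palatalization: no change — [nudnemaz]
  Rule 2 Stop Lenition: no change — [nudnemaz]
  Rule 3 Syncope: [nudnemaz] → [nudnmaz]
  Rule 4 Progressive Voicing Assimilation: no change — [nudnmaz]
/gibewer/:
  Rule 1 Velar Palatalization: [gibewer] → [dibewer]
  Rule 2 Stop Lenition: [dibewer] → [divewer]
  Rule 3 Syncope: [divewer] → [divwr]
  Rule 4 Progressive Voicing Assimilation: no change — [divwr]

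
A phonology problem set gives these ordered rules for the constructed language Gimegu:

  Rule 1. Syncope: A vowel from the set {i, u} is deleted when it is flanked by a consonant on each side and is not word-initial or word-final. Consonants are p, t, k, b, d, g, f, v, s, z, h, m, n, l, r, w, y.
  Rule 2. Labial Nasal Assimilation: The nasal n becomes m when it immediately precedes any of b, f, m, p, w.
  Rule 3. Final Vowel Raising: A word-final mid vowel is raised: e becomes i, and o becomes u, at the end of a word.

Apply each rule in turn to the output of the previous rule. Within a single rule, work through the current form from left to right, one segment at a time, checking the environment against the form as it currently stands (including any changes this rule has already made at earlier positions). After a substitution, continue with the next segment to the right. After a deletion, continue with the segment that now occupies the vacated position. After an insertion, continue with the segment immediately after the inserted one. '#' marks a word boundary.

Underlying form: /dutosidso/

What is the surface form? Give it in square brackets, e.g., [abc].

[dtosdsu]

Rule 1 Syncope: [dutosidso] → [dtosdso]
Rule 2 Labial Nasal Assimilation: no change — [dtosdso]
Rule 3 Final Vowel Raising: [dtosdso] → [dtosdsu]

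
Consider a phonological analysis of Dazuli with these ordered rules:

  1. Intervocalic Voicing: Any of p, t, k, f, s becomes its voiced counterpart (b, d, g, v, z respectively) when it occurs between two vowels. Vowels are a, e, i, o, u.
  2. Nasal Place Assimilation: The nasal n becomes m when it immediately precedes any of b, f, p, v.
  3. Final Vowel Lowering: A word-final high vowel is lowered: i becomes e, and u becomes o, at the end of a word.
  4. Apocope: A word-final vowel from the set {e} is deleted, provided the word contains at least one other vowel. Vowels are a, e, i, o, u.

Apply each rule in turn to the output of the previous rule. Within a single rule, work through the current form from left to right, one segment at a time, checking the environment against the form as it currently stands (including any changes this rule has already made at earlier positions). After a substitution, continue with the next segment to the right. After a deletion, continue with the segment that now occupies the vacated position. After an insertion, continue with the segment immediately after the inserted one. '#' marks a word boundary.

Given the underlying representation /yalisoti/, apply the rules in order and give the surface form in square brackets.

1 Intervocalic Voicing: [yalisoti] → [yalizodi]
2 Nasal Place Assimilation: no change — [yalizodi]
3 Final Vowel Lowering: [yalizodi] → [yalizode]
4 Apocope: [yalizode] → [yalizod]

[yalizod]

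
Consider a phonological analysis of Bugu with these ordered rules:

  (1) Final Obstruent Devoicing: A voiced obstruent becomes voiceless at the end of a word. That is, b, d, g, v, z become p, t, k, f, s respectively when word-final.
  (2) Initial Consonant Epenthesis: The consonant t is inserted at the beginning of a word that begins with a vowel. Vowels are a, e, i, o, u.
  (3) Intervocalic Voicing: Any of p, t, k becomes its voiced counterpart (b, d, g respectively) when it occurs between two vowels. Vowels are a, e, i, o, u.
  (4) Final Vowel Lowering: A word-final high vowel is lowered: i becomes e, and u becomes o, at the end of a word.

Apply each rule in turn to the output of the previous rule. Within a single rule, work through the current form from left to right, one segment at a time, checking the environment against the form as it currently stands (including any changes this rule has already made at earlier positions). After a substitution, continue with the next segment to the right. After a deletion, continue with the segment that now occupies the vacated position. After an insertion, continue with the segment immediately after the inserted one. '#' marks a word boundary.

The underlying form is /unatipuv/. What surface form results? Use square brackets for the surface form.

[tunadibuf]

(1) Final Obstruent Devoicing: [unatipuv] → [unatipuf]
(2) Initial Consonant Epenthesis: [unatipuf] → [tunatipuf]
(3) Intervocalic Voicing: [tunatipuf] → [tunadibuf]
(4) Final Vowel Lowering: no change — [tunadibuf]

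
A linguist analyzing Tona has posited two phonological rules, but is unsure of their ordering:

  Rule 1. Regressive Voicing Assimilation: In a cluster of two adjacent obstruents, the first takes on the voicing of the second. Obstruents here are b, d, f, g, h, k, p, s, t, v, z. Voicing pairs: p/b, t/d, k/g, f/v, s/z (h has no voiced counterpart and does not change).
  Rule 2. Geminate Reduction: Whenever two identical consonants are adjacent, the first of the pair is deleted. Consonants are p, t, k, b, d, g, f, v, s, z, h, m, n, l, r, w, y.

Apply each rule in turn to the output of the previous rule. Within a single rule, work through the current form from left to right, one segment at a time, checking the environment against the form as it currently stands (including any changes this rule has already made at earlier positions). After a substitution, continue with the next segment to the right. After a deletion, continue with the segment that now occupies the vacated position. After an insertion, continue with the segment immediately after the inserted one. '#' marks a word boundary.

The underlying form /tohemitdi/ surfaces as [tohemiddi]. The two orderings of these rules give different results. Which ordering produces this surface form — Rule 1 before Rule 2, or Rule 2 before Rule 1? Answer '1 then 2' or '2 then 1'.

2 then 1

Order 1 then 2:
  1 Regressive Voicing Assimilation: [tohemitdi] → [tohemiddi]
  2 Geminate Reduction: [tohemiddi] → [tohemidi]
  result: [tohemidi]
Order 2 then 1:
  2 Geminate Reduction: no change — [tohemitdi]
  1 Regressive Voicing Assimilation: [tohemitdi] → [tohemiddi]
  result: [tohemiddi]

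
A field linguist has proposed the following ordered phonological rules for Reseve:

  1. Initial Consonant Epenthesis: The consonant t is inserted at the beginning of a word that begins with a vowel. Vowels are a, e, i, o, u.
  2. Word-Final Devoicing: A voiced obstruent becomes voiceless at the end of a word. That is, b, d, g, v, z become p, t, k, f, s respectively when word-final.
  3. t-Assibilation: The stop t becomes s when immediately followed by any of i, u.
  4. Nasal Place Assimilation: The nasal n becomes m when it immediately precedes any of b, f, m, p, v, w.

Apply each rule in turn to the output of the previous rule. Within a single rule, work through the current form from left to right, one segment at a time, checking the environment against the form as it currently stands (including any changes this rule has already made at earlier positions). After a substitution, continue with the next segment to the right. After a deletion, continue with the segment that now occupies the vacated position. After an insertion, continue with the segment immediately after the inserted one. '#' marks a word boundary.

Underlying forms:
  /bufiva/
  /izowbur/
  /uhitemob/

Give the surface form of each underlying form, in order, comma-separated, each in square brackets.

/bufiva/:
  1 Initial Consonant Epenthesis: no change — [bufiva]
  2 Word-Final Devoicing: no change — [bufiva]
  3 t-Assibilation: no change — [bufiva]
  4 Nasal Place Assimilation: no change — [bufiva]
/izowbur/:
  1 Initial Consonant Epenthesis: [izowbur] → [tizowbur]
  2 Word-Final Devoicing: no change — [tizowbur]
  3 t-Assibilation: [tizowbur] → [sizowbur]
  4 Nasal Place Assimilation: no change — [sizowbur]
/uhitemob/:
  1 Initial Consonant Epenthesis: [uhitemob] → [tuhitemob]
  2 Word-Final Devoicing: [tuhitemob] → [tuhitemop]
  3 t-Assibilation: [tuhitemop] → [suhitemop]
  4 Nasal Place Assimilation: no change — [suhitemop]

[bufiva], [sizowbur], [suhitemop]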